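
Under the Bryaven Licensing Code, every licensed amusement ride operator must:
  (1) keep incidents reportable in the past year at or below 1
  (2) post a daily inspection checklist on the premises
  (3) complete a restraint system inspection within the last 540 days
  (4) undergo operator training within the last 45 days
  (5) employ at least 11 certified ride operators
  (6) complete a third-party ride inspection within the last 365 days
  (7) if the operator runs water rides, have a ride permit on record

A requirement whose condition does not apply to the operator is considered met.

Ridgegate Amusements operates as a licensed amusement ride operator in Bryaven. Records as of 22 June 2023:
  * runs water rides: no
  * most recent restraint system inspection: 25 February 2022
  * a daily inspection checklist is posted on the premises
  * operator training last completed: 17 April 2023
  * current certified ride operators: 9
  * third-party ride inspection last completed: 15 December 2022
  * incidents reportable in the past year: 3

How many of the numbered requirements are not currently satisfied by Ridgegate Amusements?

1. incidents reportable in the past year 3 > 1 → not met
2. daily inspection checklist present → met
3. restraint system inspection 482 days ago vs limit 540 → met
4. operator training 66 days ago vs limit 45 → not met
5. certified ride operators 9 < 11 → not met
6. third-party ride inspection 189 days ago vs limit 365 → met
7. condition 'runs water rides' does not hold → requirement n/a → met
Not met: 3 of 7

3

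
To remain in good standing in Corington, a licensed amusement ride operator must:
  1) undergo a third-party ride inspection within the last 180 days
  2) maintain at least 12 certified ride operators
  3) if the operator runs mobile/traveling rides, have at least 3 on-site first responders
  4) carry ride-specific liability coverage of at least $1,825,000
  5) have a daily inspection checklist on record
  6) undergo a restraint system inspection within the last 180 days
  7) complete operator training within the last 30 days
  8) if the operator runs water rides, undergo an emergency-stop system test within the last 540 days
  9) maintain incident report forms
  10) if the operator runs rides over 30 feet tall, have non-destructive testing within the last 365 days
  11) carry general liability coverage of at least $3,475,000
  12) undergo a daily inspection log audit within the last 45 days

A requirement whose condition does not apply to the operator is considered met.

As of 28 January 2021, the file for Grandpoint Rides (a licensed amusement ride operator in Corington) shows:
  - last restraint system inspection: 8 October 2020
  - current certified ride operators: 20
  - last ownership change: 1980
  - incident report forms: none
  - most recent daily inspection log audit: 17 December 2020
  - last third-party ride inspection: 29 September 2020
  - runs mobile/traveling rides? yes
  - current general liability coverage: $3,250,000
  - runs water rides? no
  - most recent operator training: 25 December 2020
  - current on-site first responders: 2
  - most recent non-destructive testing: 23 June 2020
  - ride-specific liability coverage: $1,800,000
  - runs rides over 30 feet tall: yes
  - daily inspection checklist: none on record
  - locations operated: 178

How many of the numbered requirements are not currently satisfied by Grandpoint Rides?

1. third-party ride inspection 121 days ago vs limit 180 → met
2. certified ride operators 20 ≥ 12 → met
3. condition 'runs mobile/traveling rides' holds; on-site first responders 2 < 3 → not met
4. ride-specific liability coverage $1,800,000 < $1,825,000 → not met
5. daily inspection checklist absent → not met
6. restraint system inspection 112 days ago vs limit 180 → met
7. operator training 34 days ago vs limit 30 → not met
8. condition 'runs water rides' does not hold → requirement n/a → met
9. incident report forms absent → not met
10. condition 'runs rides over 30 feet tall' holds; non-destructive testing 219 days ago vs limit 365 → met
11. general liability coverage $3,250,000 < $3,475,000 → not met
12. daily inspection log audit 42 days ago vs limit 45 → met
Not met: 6 of 12

6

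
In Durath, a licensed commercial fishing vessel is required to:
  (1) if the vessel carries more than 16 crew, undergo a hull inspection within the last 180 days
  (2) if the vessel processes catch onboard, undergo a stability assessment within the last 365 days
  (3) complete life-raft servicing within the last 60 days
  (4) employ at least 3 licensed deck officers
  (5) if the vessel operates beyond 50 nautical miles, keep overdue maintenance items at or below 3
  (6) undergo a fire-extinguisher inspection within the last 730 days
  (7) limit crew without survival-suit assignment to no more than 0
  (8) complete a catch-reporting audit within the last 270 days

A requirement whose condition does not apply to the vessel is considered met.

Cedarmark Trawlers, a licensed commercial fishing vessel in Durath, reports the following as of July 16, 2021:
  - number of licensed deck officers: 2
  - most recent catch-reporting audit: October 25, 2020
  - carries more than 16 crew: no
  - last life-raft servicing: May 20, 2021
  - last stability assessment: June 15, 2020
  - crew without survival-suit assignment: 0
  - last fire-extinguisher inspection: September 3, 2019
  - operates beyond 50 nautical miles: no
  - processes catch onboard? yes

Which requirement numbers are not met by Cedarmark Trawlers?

2, 4

1. condition 'carries more than 16 crew' does not hold → requirement n/a → met
2. condition 'processes catch onboard' holds; stability assessment 396 days ago vs limit 365 → not met
3. life-raft servicing 57 days ago vs limit 60 → met
4. licensed deck officers 2 < 3 → not met
5. condition 'operates beyond 50 nautical miles' does not hold → requirement n/a → met
6. fire-extinguisher inspection 682 days ago vs limit 730 → met
7. crew without survival-suit assignment 0 ≤ 0 → met
8. catch-reporting audit 264 days ago vs limit 270 → met
Not met: 2, 4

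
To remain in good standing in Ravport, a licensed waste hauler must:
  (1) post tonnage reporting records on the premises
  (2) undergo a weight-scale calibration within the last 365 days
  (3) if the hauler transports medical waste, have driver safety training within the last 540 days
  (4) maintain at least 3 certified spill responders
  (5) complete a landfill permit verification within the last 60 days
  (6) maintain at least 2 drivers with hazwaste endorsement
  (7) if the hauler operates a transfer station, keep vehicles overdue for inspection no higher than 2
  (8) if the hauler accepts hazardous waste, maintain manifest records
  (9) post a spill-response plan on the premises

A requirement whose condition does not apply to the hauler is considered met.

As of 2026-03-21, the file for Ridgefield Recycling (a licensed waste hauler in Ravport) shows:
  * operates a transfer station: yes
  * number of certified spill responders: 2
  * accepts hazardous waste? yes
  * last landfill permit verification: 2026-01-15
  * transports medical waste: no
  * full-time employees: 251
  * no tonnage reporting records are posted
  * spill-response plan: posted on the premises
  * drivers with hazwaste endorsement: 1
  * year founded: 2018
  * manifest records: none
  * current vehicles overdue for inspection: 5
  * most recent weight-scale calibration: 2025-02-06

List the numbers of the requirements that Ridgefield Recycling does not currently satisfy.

1, 2, 4, 5, 6, 7, 8

1. tonnage reporting records absent → not met
2. weight-scale calibration 408 days ago vs limit 365 → not met
3. condition 'transports medical waste' does not hold → requirement n/a → met
4. certified spill responders 2 < 3 → not met
5. landfill permit verification 65 days ago vs limit 60 → not met
6. drivers with hazwaste endorsement 1 < 2 → not met
7. condition 'operates a transfer station' holds; vehicles overdue for inspection 5 > 2 → not met
8. condition 'accepts hazardous waste' holds; manifest records absent → not met
9. spill-response plan present → met
Not met: 1, 2, 4, 5, 6, 7, 8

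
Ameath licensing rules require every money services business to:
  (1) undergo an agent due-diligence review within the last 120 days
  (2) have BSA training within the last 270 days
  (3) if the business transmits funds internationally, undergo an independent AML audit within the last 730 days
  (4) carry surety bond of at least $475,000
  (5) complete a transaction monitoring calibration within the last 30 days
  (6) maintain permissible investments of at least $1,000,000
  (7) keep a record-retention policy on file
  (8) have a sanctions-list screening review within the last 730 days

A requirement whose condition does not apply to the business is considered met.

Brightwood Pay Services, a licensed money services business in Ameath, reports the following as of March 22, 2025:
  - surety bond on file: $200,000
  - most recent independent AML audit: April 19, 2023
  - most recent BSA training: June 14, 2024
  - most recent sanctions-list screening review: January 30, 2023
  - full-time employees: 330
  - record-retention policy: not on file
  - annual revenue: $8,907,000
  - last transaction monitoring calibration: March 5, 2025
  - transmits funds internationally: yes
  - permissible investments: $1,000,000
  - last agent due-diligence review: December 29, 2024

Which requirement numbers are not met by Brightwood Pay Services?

2, 4, 7, 8

1. agent due-diligence review 83 days ago vs limit 120 → met
2. BSA training 281 days ago vs limit 270 → not met
3. condition 'transmits funds internationally' holds; independent AML audit 703 days ago vs limit 730 → met
4. surety bond $200,000 < $475,000 → not met
5. transaction monitoring calibration 17 days ago vs limit 30 → met
6. permissible investments $1,000,000 ≥ $1,000,000 → met
7. record-retention policy absent → not met
8. sanctions-list screening review 782 days ago vs limit 730 → not met
Not met: 2, 4, 7, 8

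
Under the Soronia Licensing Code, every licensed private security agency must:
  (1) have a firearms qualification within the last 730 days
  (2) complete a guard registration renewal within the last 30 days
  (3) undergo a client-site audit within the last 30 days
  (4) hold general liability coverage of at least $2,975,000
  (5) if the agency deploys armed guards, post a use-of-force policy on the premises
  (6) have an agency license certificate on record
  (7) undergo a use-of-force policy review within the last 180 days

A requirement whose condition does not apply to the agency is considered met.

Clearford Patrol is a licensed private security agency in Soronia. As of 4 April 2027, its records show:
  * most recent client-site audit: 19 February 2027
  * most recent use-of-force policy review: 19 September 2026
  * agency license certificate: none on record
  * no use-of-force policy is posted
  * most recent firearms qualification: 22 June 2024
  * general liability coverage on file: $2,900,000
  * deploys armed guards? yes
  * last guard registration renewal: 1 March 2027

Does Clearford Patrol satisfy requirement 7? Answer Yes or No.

7. use-of-force policy review 197 days ago vs limit 180 → not met

No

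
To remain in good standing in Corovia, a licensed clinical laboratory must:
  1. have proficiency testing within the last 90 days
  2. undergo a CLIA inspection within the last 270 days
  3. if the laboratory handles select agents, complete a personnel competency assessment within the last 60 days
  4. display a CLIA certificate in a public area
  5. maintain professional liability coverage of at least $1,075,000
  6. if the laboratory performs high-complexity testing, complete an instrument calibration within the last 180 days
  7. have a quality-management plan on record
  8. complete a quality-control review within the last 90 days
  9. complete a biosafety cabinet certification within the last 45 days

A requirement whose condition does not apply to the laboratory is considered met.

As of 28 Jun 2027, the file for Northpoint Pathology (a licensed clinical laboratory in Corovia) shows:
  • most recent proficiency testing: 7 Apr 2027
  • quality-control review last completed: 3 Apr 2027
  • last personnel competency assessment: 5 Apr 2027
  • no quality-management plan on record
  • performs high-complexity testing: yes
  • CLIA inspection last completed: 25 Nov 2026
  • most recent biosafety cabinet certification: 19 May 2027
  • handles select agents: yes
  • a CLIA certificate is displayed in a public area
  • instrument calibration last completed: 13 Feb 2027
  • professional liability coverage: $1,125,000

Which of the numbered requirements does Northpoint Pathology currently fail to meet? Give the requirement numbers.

1. proficiency testing 82 days ago vs limit 90 → met
2. CLIA inspection 215 days ago vs limit 270 → met
3. condition 'handles select agents' holds; personnel competency assessment 84 days ago vs limit 60 → not met
4. CLIA certificate present → met
5. professional liability coverage $1,125,000 ≥ $1,075,000 → met
6. condition 'performs high-complexity testing' holds; instrument calibration 135 days ago vs limit 180 → met
7. quality-management plan absent → not met
8. quality-control review 86 days ago vs limit 90 → met
9. biosafety cabinet certification 40 days ago vs limit 45 → met
Not met: 3, 7

3, 7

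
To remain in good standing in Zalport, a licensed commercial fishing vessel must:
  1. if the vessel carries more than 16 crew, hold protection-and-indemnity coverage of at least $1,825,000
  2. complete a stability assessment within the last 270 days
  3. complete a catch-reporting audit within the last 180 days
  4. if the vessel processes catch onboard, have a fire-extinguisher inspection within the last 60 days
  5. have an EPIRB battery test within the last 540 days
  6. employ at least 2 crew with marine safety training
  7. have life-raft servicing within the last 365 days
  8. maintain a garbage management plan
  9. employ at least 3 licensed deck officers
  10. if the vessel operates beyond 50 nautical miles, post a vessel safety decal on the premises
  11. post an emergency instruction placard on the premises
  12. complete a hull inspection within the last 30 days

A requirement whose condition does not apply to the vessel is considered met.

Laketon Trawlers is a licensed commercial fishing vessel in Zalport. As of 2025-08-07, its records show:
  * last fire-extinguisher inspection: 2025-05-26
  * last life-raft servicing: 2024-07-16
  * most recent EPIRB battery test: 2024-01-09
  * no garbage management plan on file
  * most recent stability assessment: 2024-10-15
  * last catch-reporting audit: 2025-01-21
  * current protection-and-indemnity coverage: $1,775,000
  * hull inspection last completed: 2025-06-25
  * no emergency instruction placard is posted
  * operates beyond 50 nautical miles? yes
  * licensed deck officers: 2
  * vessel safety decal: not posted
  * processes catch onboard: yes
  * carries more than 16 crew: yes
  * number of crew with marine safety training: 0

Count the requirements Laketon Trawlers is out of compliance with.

12

1. condition 'carries more than 16 crew' holds; protection-and-indemnity coverage $1,775,000 < $1,825,000 → not met
2. stability assessment 296 days ago vs limit 270 → not met
3. catch-reporting audit 198 days ago vs limit 180 → not met
4. condition 'processes catch onboard' holds; fire-extinguisher inspection 73 days ago vs limit 60 → not met
5. EPIRB battery test 576 days ago vs limit 540 → not met
6. crew with marine safety training 0 < 2 → not met
7. life-raft servicing 387 days ago vs limit 365 → not met
8. garbage management plan absent → not met
9. licensed deck officers 2 < 3 → not met
10. condition 'operates beyond 50 nautical miles' holds; vessel safety decal absent → not met
11. emergency instruction placard absent → not met
12. hull inspection 43 days ago vs limit 30 → not met
Not met: 12 of 12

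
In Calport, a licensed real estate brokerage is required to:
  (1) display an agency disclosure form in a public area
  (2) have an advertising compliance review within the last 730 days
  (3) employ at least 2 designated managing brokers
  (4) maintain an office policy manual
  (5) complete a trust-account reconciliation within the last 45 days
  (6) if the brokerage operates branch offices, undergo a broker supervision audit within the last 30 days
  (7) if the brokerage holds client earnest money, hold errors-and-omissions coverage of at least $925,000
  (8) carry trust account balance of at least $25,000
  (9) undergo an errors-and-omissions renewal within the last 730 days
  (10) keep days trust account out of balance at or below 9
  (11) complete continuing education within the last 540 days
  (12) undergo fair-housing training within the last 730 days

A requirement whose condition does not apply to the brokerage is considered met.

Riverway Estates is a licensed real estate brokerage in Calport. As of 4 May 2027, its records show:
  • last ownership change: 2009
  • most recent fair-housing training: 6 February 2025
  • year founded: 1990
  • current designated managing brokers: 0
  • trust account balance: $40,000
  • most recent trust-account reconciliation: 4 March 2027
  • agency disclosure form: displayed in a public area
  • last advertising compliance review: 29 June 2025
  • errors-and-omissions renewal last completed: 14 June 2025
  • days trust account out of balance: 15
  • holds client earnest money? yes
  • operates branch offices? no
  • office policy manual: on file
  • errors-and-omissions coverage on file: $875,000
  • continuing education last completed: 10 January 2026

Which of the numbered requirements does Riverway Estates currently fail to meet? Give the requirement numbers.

1. agency disclosure form present → met
2. advertising compliance review 674 days ago vs limit 730 → met
3. designated managing brokers 0 < 2 → not met
4. office policy manual present → met
5. trust-account reconciliation 61 days ago vs limit 45 → not met
6. condition 'operates branch offices' does not hold → requirement n/a → met
7. condition 'holds client earnest money' holds; errors-and-omissions coverage $875,000 < $925,000 → not met
8. trust account balance $40,000 ≥ $25,000 → met
9. errors-and-omissions renewal 689 days ago vs limit 730 → met
10. days trust account out of balance 15 > 9 → not met
11. continuing education 479 days ago vs limit 540 → met
12. fair-housing training 817 days ago vs limit 730 → not met
Not met: 3, 5, 7, 10, 12

3, 5, 7, 10, 12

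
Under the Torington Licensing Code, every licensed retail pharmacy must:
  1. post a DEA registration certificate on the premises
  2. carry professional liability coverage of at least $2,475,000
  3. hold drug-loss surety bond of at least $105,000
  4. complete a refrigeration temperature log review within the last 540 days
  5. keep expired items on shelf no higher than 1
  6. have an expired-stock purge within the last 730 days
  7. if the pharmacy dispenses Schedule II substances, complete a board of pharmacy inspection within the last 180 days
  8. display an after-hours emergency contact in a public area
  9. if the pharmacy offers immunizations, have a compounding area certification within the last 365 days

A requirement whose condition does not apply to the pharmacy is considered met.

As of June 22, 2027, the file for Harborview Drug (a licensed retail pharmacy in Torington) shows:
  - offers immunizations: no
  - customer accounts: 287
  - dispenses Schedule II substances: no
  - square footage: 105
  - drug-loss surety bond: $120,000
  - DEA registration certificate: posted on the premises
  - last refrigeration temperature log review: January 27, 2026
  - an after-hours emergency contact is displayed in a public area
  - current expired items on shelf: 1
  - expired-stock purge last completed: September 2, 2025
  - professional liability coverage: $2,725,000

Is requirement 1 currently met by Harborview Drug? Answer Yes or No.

Yes

1. DEA registration certificate present → met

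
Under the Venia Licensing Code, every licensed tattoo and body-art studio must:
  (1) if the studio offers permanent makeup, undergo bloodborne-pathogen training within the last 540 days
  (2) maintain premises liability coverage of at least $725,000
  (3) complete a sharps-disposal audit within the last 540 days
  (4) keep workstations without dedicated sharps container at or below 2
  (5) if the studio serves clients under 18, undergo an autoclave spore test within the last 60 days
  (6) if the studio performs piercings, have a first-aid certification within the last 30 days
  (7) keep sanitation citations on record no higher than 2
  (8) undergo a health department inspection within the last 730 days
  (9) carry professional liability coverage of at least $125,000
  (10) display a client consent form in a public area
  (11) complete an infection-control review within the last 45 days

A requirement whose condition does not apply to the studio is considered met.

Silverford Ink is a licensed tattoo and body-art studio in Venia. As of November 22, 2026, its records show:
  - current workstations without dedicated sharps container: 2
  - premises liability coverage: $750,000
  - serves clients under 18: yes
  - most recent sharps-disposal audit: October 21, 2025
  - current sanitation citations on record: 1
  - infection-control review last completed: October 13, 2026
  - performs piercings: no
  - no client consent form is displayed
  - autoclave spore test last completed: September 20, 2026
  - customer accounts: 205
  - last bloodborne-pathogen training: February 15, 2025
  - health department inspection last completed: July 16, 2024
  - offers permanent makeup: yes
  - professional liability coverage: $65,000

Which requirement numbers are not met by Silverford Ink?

1. condition 'offers permanent makeup' holds; bloodborne-pathogen training 645 days ago vs limit 540 → not met
2. premises liability coverage $750,000 ≥ $725,000 → met
3. sharps-disposal audit 397 days ago vs limit 540 → met
4. workstations without dedicated sharps container 2 ≤ 2 → met
5. condition 'serves clients under 18' holds; autoclave spore test 63 days ago vs limit 60 → not met
6. condition 'performs piercings' does not hold → requirement n/a → met
7. sanitation citations on record 1 ≤ 2 → met
8. health department inspection 859 days ago vs limit 730 → not met
9. professional liability coverage $65,000 < $125,000 → not met
10. client consent form absent → not met
11. infection-control review 40 days ago vs limit 45 → met
Not met: 1, 5, 8, 9, 10

1, 5, 8, 9, 10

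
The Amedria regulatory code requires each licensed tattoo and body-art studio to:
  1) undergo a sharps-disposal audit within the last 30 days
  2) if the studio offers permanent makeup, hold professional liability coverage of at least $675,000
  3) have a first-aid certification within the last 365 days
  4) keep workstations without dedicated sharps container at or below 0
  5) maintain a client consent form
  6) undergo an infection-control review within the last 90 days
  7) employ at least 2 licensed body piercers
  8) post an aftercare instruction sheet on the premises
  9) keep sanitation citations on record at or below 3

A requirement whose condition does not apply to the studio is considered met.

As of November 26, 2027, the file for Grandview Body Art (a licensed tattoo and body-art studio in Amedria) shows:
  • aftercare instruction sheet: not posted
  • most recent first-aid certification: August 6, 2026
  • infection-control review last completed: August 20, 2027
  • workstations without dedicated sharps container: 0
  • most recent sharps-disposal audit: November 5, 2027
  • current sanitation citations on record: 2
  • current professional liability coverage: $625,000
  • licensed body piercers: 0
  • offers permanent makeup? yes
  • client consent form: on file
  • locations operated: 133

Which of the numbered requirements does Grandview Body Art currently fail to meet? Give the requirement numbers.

1. sharps-disposal audit 21 days ago vs limit 30 → met
2. condition 'offers permanent makeup' holds; professional liability coverage $625,000 < $675,000 → not met
3. first-aid certification 477 days ago vs limit 365 → not met
4. workstations without dedicated sharps container 0 ≤ 0 → met
5. client consent form present → met
6. infection-control review 98 days ago vs limit 90 → not met
7. licensed body piercers 0 < 2 → not met
8. aftercare instruction sheet absent → not met
9. sanitation citations on record 2 ≤ 3 → met
Not met: 2, 3, 6, 7, 8

2, 3, 6, 7, 8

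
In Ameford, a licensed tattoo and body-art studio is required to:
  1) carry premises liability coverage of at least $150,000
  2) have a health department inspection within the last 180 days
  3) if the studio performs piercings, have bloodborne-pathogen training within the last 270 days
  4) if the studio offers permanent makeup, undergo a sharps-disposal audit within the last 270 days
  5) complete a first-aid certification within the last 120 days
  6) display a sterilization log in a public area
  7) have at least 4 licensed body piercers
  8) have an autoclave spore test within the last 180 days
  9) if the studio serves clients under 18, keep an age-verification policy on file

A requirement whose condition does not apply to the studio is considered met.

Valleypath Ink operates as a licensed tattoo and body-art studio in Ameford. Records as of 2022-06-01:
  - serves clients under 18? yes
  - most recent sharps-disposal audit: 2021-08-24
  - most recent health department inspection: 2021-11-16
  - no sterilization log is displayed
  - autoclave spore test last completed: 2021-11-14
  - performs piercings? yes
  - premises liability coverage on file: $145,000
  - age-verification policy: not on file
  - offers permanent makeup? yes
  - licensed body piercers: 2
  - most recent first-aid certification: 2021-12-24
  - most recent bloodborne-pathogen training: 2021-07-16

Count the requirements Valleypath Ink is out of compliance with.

9

1. premises liability coverage $145,000 < $150,000 → not met
2. health department inspection 197 days ago vs limit 180 → not met
3. condition 'performs piercings' holds; bloodborne-pathogen training 320 days ago vs limit 270 → not met
4. condition 'offers permanent makeup' holds; sharps-disposal audit 281 days ago vs limit 270 → not met
5. first-aid certification 159 days ago vs limit 120 → not met
6. sterilization log absent → not met
7. licensed body piercers 2 < 4 → not met
8. autoclave spore test 199 days ago vs limit 180 → not met
9. condition 'serves clients under 18' holds; age-verification policy absent → not met
Not met: 9 of 9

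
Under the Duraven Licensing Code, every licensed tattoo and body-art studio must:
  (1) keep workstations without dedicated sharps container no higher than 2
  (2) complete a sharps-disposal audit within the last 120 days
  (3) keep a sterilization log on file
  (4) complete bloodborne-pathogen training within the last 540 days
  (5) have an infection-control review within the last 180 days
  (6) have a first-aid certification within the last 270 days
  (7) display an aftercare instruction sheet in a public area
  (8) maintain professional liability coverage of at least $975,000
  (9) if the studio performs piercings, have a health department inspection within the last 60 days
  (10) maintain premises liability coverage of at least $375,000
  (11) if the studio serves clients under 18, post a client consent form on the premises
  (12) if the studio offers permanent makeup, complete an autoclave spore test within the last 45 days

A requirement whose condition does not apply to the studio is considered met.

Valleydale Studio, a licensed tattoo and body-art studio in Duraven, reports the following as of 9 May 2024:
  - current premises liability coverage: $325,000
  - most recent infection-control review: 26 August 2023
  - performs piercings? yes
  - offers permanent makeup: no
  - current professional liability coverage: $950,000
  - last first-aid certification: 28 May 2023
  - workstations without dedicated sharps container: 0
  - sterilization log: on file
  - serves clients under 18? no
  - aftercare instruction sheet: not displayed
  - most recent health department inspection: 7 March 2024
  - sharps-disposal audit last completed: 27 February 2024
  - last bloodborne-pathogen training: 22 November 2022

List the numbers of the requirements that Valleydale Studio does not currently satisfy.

5, 6, 7, 8, 9, 10

1. workstations without dedicated sharps container 0 ≤ 2 → met
2. sharps-disposal audit 72 days ago vs limit 120 → met
3. sterilization log present → met
4. bloodborne-pathogen training 534 days ago vs limit 540 → met
5. infection-control review 257 days ago vs limit 180 → not met
6. first-aid certification 347 days ago vs limit 270 → not met
7. aftercare instruction sheet absent → not met
8. professional liability coverage $950,000 < $975,000 → not met
9. condition 'performs piercings' holds; health department inspection 63 days ago vs limit 60 → not met
10. premises liability coverage $325,000 < $375,000 → not met
11. condition 'serves clients under 18' does not hold → requirement n/a → met
12. condition 'offers permanent makeup' does not hold → requirement n/a → met
Not met: 5, 6, 7, 8, 9, 10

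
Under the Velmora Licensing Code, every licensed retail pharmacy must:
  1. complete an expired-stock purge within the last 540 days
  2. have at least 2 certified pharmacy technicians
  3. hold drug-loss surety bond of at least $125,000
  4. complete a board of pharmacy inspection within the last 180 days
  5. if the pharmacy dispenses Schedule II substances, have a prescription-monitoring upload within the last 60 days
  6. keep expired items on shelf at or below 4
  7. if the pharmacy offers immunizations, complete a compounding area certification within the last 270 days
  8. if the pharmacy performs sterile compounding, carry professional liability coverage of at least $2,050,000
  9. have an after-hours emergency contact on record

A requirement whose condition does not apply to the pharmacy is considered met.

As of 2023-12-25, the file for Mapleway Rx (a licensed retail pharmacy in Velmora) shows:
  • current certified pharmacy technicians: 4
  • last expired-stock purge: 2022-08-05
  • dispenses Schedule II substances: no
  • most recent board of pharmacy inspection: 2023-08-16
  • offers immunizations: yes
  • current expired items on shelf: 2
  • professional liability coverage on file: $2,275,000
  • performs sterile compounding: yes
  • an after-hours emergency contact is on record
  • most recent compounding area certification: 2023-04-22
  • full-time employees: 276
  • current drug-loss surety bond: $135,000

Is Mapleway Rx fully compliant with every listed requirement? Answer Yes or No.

1. expired-stock purge 507 days ago vs limit 540 → met
2. certified pharmacy technicians 4 ≥ 2 → met
3. drug-loss surety bond $135,000 ≥ $125,000 → met
4. board of pharmacy inspection 131 days ago vs limit 180 → met
5. condition 'dispenses Schedule II substances' does not hold → requirement n/a → met
6. expired items on shelf 2 ≤ 4 → met
7. condition 'offers immunizations' holds; compounding area certification 247 days ago vs limit 270 → met
8. condition 'performs sterile compounding' holds; professional liability coverage $2,275,000 ≥ $2,050,000 → met
9. after-hours emergency contact present → met
All met.

Yes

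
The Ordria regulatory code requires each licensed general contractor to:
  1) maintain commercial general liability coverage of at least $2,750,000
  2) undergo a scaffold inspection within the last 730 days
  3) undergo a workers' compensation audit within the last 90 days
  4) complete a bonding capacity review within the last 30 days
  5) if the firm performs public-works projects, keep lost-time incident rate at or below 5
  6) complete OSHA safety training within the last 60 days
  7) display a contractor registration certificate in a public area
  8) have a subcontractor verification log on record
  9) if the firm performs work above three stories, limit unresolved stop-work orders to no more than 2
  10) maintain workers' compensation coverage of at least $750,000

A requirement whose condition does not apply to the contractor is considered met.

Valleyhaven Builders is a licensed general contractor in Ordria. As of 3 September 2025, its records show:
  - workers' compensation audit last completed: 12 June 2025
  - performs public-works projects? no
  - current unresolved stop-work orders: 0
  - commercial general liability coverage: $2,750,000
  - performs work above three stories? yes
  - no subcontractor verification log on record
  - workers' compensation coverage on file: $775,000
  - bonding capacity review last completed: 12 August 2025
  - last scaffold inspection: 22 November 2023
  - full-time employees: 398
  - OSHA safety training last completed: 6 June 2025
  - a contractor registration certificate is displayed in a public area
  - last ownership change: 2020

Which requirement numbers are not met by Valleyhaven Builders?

1. commercial general liability coverage $2,750,000 ≥ $2,750,000 → met
2. scaffold inspection 651 days ago vs limit 730 → met
3. workers' compensation audit 83 days ago vs limit 90 → met
4. bonding capacity review 22 days ago vs limit 30 → met
5. condition 'performs public-works projects' does not hold → requirement n/a → met
6. OSHA safety training 89 days ago vs limit 60 → not met
7. contractor registration certificate present → met
8. subcontractor verification log absent → not met
9. condition 'performs work above three stories' holds; unresolved stop-work orders 0 ≤ 2 → met
10. workers' compensation coverage $775,000 ≥ $750,000 → met
Not met: 6, 8

6, 8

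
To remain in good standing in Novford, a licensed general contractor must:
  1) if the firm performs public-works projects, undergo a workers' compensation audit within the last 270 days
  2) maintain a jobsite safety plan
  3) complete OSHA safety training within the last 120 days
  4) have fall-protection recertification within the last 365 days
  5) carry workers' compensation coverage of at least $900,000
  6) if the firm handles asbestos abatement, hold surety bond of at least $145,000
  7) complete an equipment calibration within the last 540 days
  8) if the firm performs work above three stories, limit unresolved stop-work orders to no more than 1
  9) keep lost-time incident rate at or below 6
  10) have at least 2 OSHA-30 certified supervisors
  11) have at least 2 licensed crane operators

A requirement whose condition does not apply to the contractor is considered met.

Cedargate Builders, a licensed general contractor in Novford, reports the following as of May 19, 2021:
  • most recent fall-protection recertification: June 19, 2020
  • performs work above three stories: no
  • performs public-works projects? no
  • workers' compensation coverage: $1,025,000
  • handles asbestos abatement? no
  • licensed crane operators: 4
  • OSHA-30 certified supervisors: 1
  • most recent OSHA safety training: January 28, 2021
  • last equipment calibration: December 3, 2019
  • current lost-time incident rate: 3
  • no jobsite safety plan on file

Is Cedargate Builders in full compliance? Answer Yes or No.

No

1. condition 'performs public-works projects' does not hold → requirement n/a → met
2. jobsite safety plan absent → not met
3. OSHA safety training 111 days ago vs limit 120 → met
4. fall-protection recertification 334 days ago vs limit 365 → met
5. workers' compensation coverage $1,025,000 ≥ $900,000 → met
6. condition 'handles asbestos abatement' does not hold → requirement n/a → met
7. equipment calibration 533 days ago vs limit 540 → met
8. condition 'performs work above three stories' does not hold → requirement n/a → met
9. lost-time incident rate 3 ≤ 6 → met
10. OSHA-30 certified supervisors 1 < 2 → not met
11. licensed crane operators 4 ≥ 2 → met
Not met: 2, 10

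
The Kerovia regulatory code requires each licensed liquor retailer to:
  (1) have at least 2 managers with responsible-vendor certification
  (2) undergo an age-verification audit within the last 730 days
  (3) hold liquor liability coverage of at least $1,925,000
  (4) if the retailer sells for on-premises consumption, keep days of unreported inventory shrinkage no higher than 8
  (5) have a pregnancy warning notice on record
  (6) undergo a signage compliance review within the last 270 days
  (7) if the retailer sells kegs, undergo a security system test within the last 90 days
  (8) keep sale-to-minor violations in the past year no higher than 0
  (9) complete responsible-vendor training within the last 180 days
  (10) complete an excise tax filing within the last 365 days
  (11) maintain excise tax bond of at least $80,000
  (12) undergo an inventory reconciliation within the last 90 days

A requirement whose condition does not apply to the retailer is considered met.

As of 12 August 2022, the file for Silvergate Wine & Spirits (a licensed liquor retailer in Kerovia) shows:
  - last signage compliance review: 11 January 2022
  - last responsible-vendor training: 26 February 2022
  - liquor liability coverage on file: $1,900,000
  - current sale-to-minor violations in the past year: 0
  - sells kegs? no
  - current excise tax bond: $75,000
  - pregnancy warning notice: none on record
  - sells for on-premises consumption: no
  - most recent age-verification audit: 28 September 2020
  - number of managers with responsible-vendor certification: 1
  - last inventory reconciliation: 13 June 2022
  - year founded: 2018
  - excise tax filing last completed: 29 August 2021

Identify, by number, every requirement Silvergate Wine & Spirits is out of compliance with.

1, 3, 5, 11

1. managers with responsible-vendor certification 1 < 2 → not met
2. age-verification audit 683 days ago vs limit 730 → met
3. liquor liability coverage $1,900,000 < $1,925,000 → not met
4. condition 'sells for on-premises consumption' does not hold → requirement n/a → met
5. pregnancy warning notice absent → not met
6. signage compliance review 213 days ago vs limit 270 → met
7. condition 'sells kegs' does not hold → requirement n/a → met
8. sale-to-minor violations in the past year 0 ≤ 0 → met
9. responsible-vendor training 167 days ago vs limit 180 → met
10. excise tax filing 348 days ago vs limit 365 → met
11. excise tax bond $75,000 < $80,000 → not met
12. inventory reconciliation 60 days ago vs limit 90 → met
Not met: 1, 3, 5, 11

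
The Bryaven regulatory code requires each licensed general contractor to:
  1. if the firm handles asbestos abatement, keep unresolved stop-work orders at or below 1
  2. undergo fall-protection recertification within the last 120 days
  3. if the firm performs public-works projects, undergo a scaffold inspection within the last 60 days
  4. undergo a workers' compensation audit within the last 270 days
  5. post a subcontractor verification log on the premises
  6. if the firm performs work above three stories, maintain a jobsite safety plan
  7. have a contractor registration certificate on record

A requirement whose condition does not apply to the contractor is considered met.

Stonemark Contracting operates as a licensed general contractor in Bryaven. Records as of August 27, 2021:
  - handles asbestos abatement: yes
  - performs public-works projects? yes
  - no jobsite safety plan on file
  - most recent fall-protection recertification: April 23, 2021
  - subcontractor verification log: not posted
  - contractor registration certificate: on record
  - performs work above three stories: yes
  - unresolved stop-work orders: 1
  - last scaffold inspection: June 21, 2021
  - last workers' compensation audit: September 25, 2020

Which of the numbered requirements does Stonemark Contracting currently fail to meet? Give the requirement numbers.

1. condition 'handles asbestos abatement' holds; unresolved stop-work orders 1 ≤ 1 → met
2. fall-protection recertification 126 days ago vs limit 120 → not met
3. condition 'performs public-works projects' holds; scaffold inspection 67 days ago vs limit 60 → not met
4. workers' compensation audit 336 days ago vs limit 270 → not met
5. subcontractor verification log absent → not met
6. condition 'performs work above three stories' holds; jobsite safety plan absent → not met
7. contractor registration certificate present → met
Not met: 2, 3, 4, 5, 6

2, 3, 4, 5, 6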